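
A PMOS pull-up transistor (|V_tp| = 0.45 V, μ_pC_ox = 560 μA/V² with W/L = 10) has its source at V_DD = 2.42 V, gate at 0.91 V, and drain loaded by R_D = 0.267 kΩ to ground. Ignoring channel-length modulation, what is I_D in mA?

I_D = 3.15 mA

V_SG = V_DD − V_G = 2.42 − 0.91 = 1.51 V, so V_ov = 1.51 − 0.45 = 1.06 V.
k_p = μ_pC_ox · (W/L) = 5.6 mA/V².
Assume saturation: I_D = ½ k_p V_ov² = 0.5 × 5.6 × 1.06² = 3.15 mA, giving V_SD = V_DD − I_D R_D = 2.42 − 3.15 × 0.267 = 1.58 V.
V_SD = 1.58 V ≥ V_ov = 1.06 V, confirming saturation.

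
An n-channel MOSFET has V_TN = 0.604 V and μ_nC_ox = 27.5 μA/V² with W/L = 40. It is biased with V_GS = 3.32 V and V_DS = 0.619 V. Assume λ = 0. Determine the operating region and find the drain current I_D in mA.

Triode; I_D = 1.64 mA

k_n = μ_nC_ox · (W/L) = 1.1 mA/V².
V_ov = V_GS − V_TN = 3.32 − 0.604 = 2.72 V.
Since V_DS = 0.619 V < V_ov = 2.72 V, the device is in the triode region.
I_D = k_n [V_ov · V_DS − ½ V_DS²] = 1.1 × [2.72 × 0.619 − 0.5 × 0.619²] = 1.64 mA.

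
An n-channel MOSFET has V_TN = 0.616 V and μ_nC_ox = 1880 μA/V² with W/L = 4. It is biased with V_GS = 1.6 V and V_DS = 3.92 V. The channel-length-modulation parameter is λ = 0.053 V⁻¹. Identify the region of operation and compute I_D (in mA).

Saturation; I_D = 4.40 mA

k_n = μ_nC_ox · (W/L) = 7.52 mA/V².
V_ov = V_GS − V_TN = 1.6 − 0.616 = 0.984 V.
Since V_DS = 3.92 V ≥ V_ov = 0.984 V, the device is in saturation.
I_D = ½ k_n V_ov² (1 + λ V_DS) = 0.5 × 7.52 × 0.984² × (1 + 0.053 × 3.92) = 4.4 mA.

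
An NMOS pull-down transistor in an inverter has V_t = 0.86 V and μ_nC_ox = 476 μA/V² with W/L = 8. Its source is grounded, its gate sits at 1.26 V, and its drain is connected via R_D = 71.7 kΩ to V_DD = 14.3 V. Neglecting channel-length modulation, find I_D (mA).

I_D = 0.197 mA

V_GS = V_G = 1.26 V, so V_ov = 1.26 − 0.86 = 0.4 V.
k_n = μ_nC_ox · (W/L) = 3.808 mA/V².
Assume saturation: I_D = ½ k_n V_ov² = 0.5 × 3.808 × 0.4² = 0.305 mA, giving V_DS = V_DD − I_D R_D = 14.3 − 0.305 × 71.7 = -7.54 V.
But -7.54 V < V_ov = 0.4 V, so the device is actually in triode.
In triode I_D = k_n[V_ov V_DS − ½ V_DS²] and I_D = (V_DD − V_DS)/R_D. Equating: 137 V_DS² − 110.2 V_DS + 14.3 = 0, giving V_DS = 0.162 V (the root below V_ov).
I_D = (14.3 − 0.162) / 71.7 = 0.197 mA.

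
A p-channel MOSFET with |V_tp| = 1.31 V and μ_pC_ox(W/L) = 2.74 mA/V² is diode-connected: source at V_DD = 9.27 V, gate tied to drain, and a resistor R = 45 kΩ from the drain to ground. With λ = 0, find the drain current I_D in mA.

With gate tied to drain, V_SG = V_SD ≥ V_SG − |V_tp|, so the device is in saturation.
KCL at the drain: ½ k_p (V_SG − |V_tp|)² = (V_DD − V_SG)/R.
Let x = V_SG − 1.31. Then 61.7 x² + x − 7.96 = 0, giving x = 0.351 V (positive root), so V_SG = 1.66 V.
I_D = (V_DD − V_SG)/R = (9.27 − 1.66) / 45 = 0.169 mA.

I_D = 0.169 mA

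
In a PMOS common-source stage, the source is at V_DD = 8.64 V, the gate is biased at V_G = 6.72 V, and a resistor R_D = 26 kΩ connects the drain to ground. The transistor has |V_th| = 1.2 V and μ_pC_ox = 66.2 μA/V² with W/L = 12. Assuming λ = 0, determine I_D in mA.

I_D = 0.206 mA

V_SG = V_DD − V_G = 8.64 − 6.72 = 1.92 V, so V_ov = 1.92 − 1.2 = 0.72 V.
k_p = μ_pC_ox · (W/L) = 0.7944 mA/V².
Assume saturation: I_D = ½ k_p V_ov² = 0.5 × 0.7944 × 0.72² = 0.206 mA, giving V_SD = V_DD − I_D R_D = 8.64 − 0.206 × 26 = 3.29 V.
V_SD = 3.29 V ≥ V_ov = 0.72 V, confirming saturation.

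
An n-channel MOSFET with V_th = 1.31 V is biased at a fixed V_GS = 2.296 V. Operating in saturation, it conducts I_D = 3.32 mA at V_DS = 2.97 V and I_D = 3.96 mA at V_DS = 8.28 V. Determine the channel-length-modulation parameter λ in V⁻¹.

λ = 0.0407 V⁻¹

With V_GS fixed, I_D ∝ (1 + λ V_DS) in saturation, so I_D2/I_D1 = (1 + λ V_DS2)/(1 + λ V_DS1).
3.96/3.32 = 1.193 = (1 + 8.28 λ)/(1 + 2.97 λ).
Solving: λ (I_D1 V_DS2 − I_D2 V_DS1) = I_D2 − I_D1, so λ = (3.96 − 3.32) / (3.32 × 8.28 − 3.96 × 2.97) = 0.64 / 15.7 = 0.0407 V⁻¹.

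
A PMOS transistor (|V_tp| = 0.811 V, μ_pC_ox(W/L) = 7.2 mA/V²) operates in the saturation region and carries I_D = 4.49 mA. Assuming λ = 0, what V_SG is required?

In saturation I_D = ½ k_p (V_SG − |V_tp|)², so V_SG − |V_tp| = √(2 I_D / k_p) = √(2 × 4.49 / 7.2) = 1.12 V.
V_SG = 0.811 + 1.12 = 1.93 V.

V_SG = 1.93 V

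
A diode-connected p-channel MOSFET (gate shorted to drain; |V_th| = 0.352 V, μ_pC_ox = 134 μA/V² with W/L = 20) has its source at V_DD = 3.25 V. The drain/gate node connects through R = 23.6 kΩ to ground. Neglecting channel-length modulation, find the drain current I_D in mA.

With gate tied to drain, V_SG = V_SD ≥ V_SG − |V_th|, so the device is in saturation.
k_p = μ_pC_ox · (W/L) = 2.68 mA/V².
KCL at the drain: ½ k_p (V_SG − |V_th|)² = (V_DD − V_SG)/R.
Let x = V_SG − 0.352. Then 31.6 x² + x − 2.898 = 0, giving x = 0.287 V (positive root), so V_SG = 0.639 V.
I_D = (V_DD − V_SG)/R = (3.25 − 0.639) / 23.6 = 0.111 mA.

I_D = 0.111 mA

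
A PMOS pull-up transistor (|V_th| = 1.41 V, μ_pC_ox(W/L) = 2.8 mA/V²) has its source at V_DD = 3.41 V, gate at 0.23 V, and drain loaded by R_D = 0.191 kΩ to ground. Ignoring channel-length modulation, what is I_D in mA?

V_SG = V_DD − V_G = 3.41 − 0.23 = 3.18 V, so V_ov = 3.18 − 1.41 = 1.77 V.
Assume saturation: I_D = ½ k_p V_ov² = 0.5 × 2.8 × 1.77² = 4.39 mA, giving V_SD = V_DD − I_D R_D = 3.41 − 4.39 × 0.191 = 2.57 V.
V_SD = 2.57 V ≥ V_ov = 1.77 V, confirming saturation.

I_D = 4.39 mA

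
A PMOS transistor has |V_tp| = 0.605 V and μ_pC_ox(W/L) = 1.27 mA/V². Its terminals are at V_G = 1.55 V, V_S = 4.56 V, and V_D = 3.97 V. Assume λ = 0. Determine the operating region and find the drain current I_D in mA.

V_SG = V_S − V_G = 4.56 − 1.55 = 3.01 V; V_SD = V_S − V_D = 4.56 − 3.97 = 0.59 V.
V_ov = V_SG − |V_tp| = 3.01 − 0.605 = 2.4 V.
Since V_SD = 0.59 V < V_ov = 2.4 V, the device is in the triode region.
I_D = k_p [V_ov · V_SD − ½ V_SD²] = 1.27 × [2.4 × 0.59 − 0.5 × 0.59²] = 1.58 mA.

Triode; I_D = 1.58 mA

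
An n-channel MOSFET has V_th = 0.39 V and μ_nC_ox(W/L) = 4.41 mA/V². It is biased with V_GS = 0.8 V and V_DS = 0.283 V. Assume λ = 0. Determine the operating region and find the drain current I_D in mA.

Triode; I_D = 0.335 mA

V_ov = V_GS − V_th = 0.8 − 0.39 = 0.41 V.
Since V_DS = 0.283 V < V_ov = 0.41 V, the device is in the triode region.
I_D = k_n [V_ov · V_DS − ½ V_DS²] = 4.41 × [0.41 × 0.283 − 0.5 × 0.283²] = 0.335 mA.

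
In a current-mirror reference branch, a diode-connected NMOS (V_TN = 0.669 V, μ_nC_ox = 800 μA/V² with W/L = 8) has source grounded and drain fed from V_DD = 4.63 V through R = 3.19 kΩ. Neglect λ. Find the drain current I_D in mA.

I_D = 1.06 mA

With gate tied to drain, V_GS = V_DS ≥ V_GS − V_TN, so the device is in saturation.
k_n = μ_nC_ox · (W/L) = 6.4 mA/V².
KCL at the drain: ½ k_n (V_GS − V_TN)² = (V_DD − V_GS)/R.
Let x = V_GS − 0.669. Then 10.2 x² + x − 3.961 = 0, giving x = 0.576 V (positive root), so V_GS = 1.24 V.
I_D = (V_DD − V_GS)/R = (4.63 − 1.24) / 3.19 = 1.06 mA.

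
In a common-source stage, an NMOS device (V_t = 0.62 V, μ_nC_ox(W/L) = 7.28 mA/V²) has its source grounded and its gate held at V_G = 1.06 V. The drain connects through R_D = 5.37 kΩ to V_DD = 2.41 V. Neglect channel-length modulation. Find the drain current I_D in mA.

I_D = 0.419 mA

V_GS = V_G = 1.06 V, so V_ov = 1.06 − 0.62 = 0.44 V.
Assume saturation: I_D = ½ k_n V_ov² = 0.5 × 7.28 × 0.44² = 0.705 mA, giving V_DS = V_DD − I_D R_D = 2.41 − 0.705 × 5.37 = -1.37 V.
But -1.37 V < V_ov = 0.44 V, so the device is actually in triode.
In triode I_D = k_n[V_ov V_DS − ½ V_DS²] and I_D = (V_DD − V_DS)/R_D. Equating: 19.5 V_DS² − 18.2 V_DS + 2.41 = 0, giving V_DS = 0.16 V (the root below V_ov).
I_D = (2.41 − 0.16) / 5.37 = 0.419 mA.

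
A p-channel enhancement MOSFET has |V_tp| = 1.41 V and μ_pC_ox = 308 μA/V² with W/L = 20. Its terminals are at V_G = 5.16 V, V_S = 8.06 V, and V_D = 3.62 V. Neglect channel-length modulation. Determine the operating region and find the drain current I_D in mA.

V_SG = V_S − V_G = 8.06 − 5.16 = 2.9 V; V_SD = V_S − V_D = 8.06 − 3.62 = 4.44 V.
k_p = μ_pC_ox · (W/L) = 6.16 mA/V².
V_ov = V_SG − |V_tp| = 2.9 − 1.41 = 1.49 V.
Since V_SD = 4.44 V ≥ V_ov = 1.49 V, the device is in saturation.
I_D = ½ k_p V_ov² = 0.5 × 6.16 × 1.49² = 6.84 mA.

Saturation; I_D = 6.84 mA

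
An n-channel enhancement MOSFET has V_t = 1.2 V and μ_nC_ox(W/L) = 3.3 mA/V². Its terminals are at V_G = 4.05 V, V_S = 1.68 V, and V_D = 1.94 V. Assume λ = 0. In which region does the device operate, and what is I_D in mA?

Triode; I_D = 0.892 mA

V_GS = V_G − V_S = 4.05 − 1.68 = 2.37 V; V_DS = V_D − V_S = 1.94 − 1.68 = 0.26 V.
V_ov = V_GS − V_t = 2.37 − 1.2 = 1.17 V.
Since V_DS = 0.26 V < V_ov = 1.17 V, the device is in the triode region.
I_D = k_n [V_ov · V_DS − ½ V_DS²] = 3.3 × [1.17 × 0.26 − 0.5 × 0.26²] = 0.892 mA.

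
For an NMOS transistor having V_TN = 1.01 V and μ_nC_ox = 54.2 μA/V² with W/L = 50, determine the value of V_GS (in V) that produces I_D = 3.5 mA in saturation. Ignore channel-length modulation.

V_GS = 2.62 V

k_n = μ_nC_ox · (W/L) = 2.71 mA/V².
In saturation I_D = ½ k_n (V_GS − V_TN)², so V_GS − V_TN = √(2 I_D / k_n) = √(2 × 3.5 / 2.71) = 1.61 V.
V_GS = 1.01 + 1.61 = 2.62 V.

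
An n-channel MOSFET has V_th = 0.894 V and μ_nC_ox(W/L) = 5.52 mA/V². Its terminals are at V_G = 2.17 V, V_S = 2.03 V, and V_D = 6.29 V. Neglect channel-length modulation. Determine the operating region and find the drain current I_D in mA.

Cutoff; I_D = 0 mA

V_GS = V_G − V_S = 2.17 − 2.03 = 0.14 V; V_DS = V_D − V_S = 6.29 − 2.03 = 4.26 V.
V_GS = 0.14 V < V_th = 0.894 V, so the transistor is in cutoff.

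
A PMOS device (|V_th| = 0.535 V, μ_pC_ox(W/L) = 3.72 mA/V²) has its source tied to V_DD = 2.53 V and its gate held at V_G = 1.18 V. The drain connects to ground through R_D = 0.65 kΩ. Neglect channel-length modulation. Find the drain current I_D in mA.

V_SG = V_DD − V_G = 2.53 − 1.18 = 1.35 V, so V_ov = 1.35 − 0.535 = 0.815 V.
Assume saturation: I_D = ½ k_p V_ov² = 0.5 × 3.72 × 0.815² = 1.24 mA, giving V_SD = V_DD − I_D R_D = 2.53 − 1.24 × 0.65 = 1.73 V.
V_SD = 1.73 V ≥ V_ov = 0.815 V, confirming saturation.

I_D = 1.24 mA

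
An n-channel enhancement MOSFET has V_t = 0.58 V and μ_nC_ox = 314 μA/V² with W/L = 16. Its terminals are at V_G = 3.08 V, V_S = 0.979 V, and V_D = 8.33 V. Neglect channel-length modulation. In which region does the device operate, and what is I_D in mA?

Saturation; I_D = 5.81 mA

V_GS = V_G − V_S = 3.08 − 0.979 = 2.1 V; V_DS = V_D − V_S = 8.33 − 0.979 = 7.35 V.
k_n = μ_nC_ox · (W/L) = 5.024 mA/V².
V_ov = V_GS − V_t = 2.1 − 0.58 = 1.52 V.
Since V_DS = 7.35 V ≥ V_ov = 1.52 V, the device is in saturation.
I_D = ½ k_n V_ov² = 0.5 × 5.024 × 1.52² = 5.81 mA.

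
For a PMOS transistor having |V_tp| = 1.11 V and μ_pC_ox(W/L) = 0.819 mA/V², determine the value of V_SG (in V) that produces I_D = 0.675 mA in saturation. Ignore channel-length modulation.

In saturation I_D = ½ k_p (V_SG − |V_tp|)², so V_SG − |V_tp| = √(2 I_D / k_p) = √(2 × 0.675 / 0.819) = 1.28 V.
V_SG = 1.11 + 1.28 = 2.39 V.

V_SG = 2.39 V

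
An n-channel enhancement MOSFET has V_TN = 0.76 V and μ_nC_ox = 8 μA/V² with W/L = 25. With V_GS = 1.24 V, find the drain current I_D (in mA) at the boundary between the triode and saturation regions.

I_D = 0.0230 mA

At the boundary V_DS = V_ov = V_GS − V_TN = 1.24 − 0.76 = 0.48 V.
k_n = μ_nC_ox · (W/L) = 0.2 mA/V².
I_D = ½ k_n V_ov² = 0.5 × 0.2 × 0.48² = 0.023 mA.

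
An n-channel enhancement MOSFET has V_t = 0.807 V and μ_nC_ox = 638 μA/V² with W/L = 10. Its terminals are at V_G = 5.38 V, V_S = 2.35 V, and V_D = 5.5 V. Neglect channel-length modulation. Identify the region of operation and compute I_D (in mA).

Saturation; I_D = 15.8 mA

V_GS = V_G − V_S = 5.38 − 2.35 = 3.03 V; V_DS = V_D − V_S = 5.5 − 2.35 = 3.15 V.
k_n = μ_nC_ox · (W/L) = 6.38 mA/V².
V_ov = V_GS − V_t = 3.03 − 0.807 = 2.22 V.
Since V_DS = 3.15 V ≥ V_ov = 2.22 V, the device is in saturation.
I_D = ½ k_n V_ov² = 0.5 × 6.38 × 2.22² = 15.8 mA.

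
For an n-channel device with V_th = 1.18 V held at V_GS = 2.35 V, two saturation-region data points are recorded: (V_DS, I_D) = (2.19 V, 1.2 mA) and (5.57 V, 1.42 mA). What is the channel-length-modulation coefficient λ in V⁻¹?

With V_GS fixed, I_D ∝ (1 + λ V_DS) in saturation, so I_D2/I_D1 = (1 + λ V_DS2)/(1 + λ V_DS1).
1.42/1.2 = 1.183 = (1 + 5.57 λ)/(1 + 2.19 λ).
Solving: λ (I_D1 V_DS2 − I_D2 V_DS1) = I_D2 − I_D1, so λ = (1.42 − 1.2) / (1.2 × 5.57 − 1.42 × 2.19) = 0.22 / 3.57 = 0.0616 V⁻¹.

λ = 0.0616 V⁻¹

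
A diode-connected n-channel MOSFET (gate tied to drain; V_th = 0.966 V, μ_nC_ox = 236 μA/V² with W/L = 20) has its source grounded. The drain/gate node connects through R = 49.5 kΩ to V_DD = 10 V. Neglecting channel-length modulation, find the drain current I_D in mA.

With gate tied to drain, V_GS = V_DS ≥ V_GS − V_th, so the device is in saturation.
k_n = μ_nC_ox · (W/L) = 4.72 mA/V².
KCL at the drain: ½ k_n (V_GS − V_th)² = (V_DD − V_GS)/R.
Let x = V_GS − 0.966. Then 117 x² + x − 9.034 = 0, giving x = 0.274 V (positive root), so V_GS = 1.24 V.
I_D = (V_DD − V_GS)/R = (10 − 1.24) / 49.5 = 0.177 mA.

I_D = 0.177 mA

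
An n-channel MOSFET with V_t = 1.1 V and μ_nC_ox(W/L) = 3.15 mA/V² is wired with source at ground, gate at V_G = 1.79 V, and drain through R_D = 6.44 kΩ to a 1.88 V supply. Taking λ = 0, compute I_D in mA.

I_D = 0.270 mA

V_GS = V_G = 1.79 V, so V_ov = 1.79 − 1.1 = 0.69 V.
Assume saturation: I_D = ½ k_n V_ov² = 0.5 × 3.15 × 0.69² = 0.75 mA, giving V_DS = V_DD − I_D R_D = 1.88 − 0.75 × 6.44 = -2.95 V.
But -2.95 V < V_ov = 0.69 V, so the device is actually in triode.
In triode I_D = k_n[V_ov V_DS − ½ V_DS²] and I_D = (V_DD − V_DS)/R_D. Equating: 10.1 V_DS² − 15 V_DS + 1.88 = 0, giving V_DS = 0.138 V (the root below V_ov).
I_D = (1.88 − 0.138) / 6.44 = 0.27 mA.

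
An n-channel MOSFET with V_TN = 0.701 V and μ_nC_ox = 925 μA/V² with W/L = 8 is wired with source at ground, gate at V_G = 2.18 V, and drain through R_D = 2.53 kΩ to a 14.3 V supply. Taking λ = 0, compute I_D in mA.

V_GS = V_G = 2.18 V, so V_ov = 2.18 − 0.701 = 1.48 V.
k_n = μ_nC_ox · (W/L) = 7.4 mA/V².
Assume saturation: I_D = ½ k_n V_ov² = 0.5 × 7.4 × 1.48² = 8.09 mA, giving V_DS = V_DD − I_D R_D = 14.3 − 8.09 × 2.53 = -6.18 V.
But -6.18 V < V_ov = 1.48 V, so the device is actually in triode.
In triode I_D = k_n[V_ov V_DS − ½ V_DS²] and I_D = (V_DD − V_DS)/R_D. Equating: 9.36 V_DS² − 28.69 V_DS + 14.3 = 0, giving V_DS = 0.627 V (the root below V_ov).
I_D = (14.3 − 0.627) / 2.53 = 5.4 mA.

I_D = 5.40 mA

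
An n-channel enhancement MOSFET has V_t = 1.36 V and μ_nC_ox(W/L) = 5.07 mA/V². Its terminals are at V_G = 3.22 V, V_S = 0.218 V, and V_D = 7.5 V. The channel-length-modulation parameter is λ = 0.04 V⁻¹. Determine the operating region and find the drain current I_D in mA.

Saturation; I_D = 8.83 mA

V_GS = V_G − V_S = 3.22 − 0.218 = 3 V; V_DS = V_D − V_S = 7.5 − 0.218 = 7.28 V.
V_ov = V_GS − V_t = 3 − 1.36 = 1.64 V.
Since V_DS = 7.28 V ≥ V_ov = 1.64 V, the device is in saturation.
I_D = ½ k_n V_ov² (1 + λ V_DS) = 0.5 × 5.07 × 1.64² × (1 + 0.04 × 7.28) = 8.83 mA.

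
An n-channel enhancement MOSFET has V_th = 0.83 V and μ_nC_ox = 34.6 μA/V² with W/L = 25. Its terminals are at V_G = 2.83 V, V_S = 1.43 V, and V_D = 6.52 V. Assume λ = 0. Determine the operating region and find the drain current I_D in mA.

Saturation; I_D = 0.141 mA

V_GS = V_G − V_S = 2.83 − 1.43 = 1.4 V; V_DS = V_D − V_S = 6.52 − 1.43 = 5.09 V.
k_n = μ_nC_ox · (W/L) = 0.865 mA/V².
V_ov = V_GS − V_th = 1.4 − 0.83 = 0.57 V.
Since V_DS = 5.09 V ≥ V_ov = 0.57 V, the device is in saturation.
I_D = ½ k_n V_ov² = 0.5 × 0.865 × 0.57² = 0.141 mA.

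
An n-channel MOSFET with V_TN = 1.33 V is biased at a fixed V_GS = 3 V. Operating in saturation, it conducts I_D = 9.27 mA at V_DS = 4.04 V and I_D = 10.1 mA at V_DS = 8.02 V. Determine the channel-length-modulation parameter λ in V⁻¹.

λ = 0.0247 V⁻¹

With V_GS fixed, I_D ∝ (1 + λ V_DS) in saturation, so I_D2/I_D1 = (1 + λ V_DS2)/(1 + λ V_DS1).
10.1/9.27 = 1.09 = (1 + 8.02 λ)/(1 + 4.04 λ).
Solving: λ (I_D1 V_DS2 − I_D2 V_DS1) = I_D2 − I_D1, so λ = (10.1 − 9.27) / (9.27 × 8.02 − 10.1 × 4.04) = 0.83 / 33.5 = 0.0247 V⁻¹.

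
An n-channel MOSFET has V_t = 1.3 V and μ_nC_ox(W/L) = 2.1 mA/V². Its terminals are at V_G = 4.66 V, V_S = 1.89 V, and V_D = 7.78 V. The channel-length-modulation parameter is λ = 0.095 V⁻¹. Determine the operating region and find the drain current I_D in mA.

V_GS = V_G − V_S = 4.66 − 1.89 = 2.77 V; V_DS = V_D − V_S = 7.78 − 1.89 = 5.89 V.
V_ov = V_GS − V_t = 2.77 − 1.3 = 1.47 V.
Since V_DS = 5.89 V ≥ V_ov = 1.47 V, the device is in saturation.
I_D = ½ k_n V_ov² (1 + λ V_DS) = 0.5 × 2.1 × 1.47² × (1 + 0.095 × 5.89) = 3.54 mA.

Saturation; I_D = 3.54 mA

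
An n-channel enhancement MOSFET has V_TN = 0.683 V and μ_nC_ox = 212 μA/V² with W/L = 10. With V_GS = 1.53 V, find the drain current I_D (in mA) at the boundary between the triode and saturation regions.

I_D = 0.760 mA

At the boundary V_DS = V_ov = V_GS − V_TN = 1.53 − 0.683 = 0.847 V.
k_n = μ_nC_ox · (W/L) = 2.12 mA/V².
I_D = ½ k_n V_ov² = 0.5 × 2.12 × 0.847² = 0.76 mA.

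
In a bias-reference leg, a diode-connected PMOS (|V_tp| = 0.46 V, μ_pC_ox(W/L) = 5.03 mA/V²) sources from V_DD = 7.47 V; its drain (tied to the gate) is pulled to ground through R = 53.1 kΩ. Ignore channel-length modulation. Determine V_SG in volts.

V_SG = 0.685 V

With gate tied to drain, V_SG = V_SD ≥ V_SG − |V_tp|, so the device is in saturation.
KCL at the drain: ½ k_p (V_SG − |V_tp|)² = (V_DD − V_SG)/R.
Let x = V_SG − 0.46. Then 134 x² + x − 7.01 = 0, giving x = 0.225 V (positive root), so V_SG = 0.685 V.
I_D = (V_DD − V_SG)/R = (7.47 − 0.685) / 53.1 = 0.128 mA.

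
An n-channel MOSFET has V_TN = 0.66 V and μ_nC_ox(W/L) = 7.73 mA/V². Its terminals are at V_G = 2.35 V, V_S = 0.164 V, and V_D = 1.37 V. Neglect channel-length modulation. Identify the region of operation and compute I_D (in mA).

V_GS = V_G − V_S = 2.35 − 0.164 = 2.19 V; V_DS = V_D − V_S = 1.37 − 0.164 = 1.21 V.
V_ov = V_GS − V_TN = 2.19 − 0.66 = 1.53 V.
Since V_DS = 1.21 V < V_ov = 1.53 V, the device is in the triode region.
I_D = k_n [V_ov · V_DS − ½ V_DS²] = 7.73 × [1.53 × 1.21 − 0.5 × 1.21²] = 8.6 mA.

Triode; I_D = 8.60 mA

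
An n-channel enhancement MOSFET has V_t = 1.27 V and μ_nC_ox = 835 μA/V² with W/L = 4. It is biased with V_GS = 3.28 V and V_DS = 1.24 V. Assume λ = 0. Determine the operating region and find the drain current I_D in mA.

Triode; I_D = 5.76 mA

k_n = μ_nC_ox · (W/L) = 3.34 mA/V².
V_ov = V_GS − V_t = 3.28 − 1.27 = 2.01 V.
Since V_DS = 1.24 V < V_ov = 2.01 V, the device is in the triode region.
I_D = k_n [V_ov · V_DS − ½ V_DS²] = 3.34 × [2.01 × 1.24 − 0.5 × 1.24²] = 5.76 mA.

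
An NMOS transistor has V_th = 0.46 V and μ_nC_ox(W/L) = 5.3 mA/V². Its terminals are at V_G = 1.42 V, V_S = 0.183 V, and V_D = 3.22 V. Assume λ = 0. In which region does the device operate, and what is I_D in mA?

V_GS = V_G − V_S = 1.42 − 0.183 = 1.24 V; V_DS = V_D − V_S = 3.22 − 0.183 = 3.04 V.
V_ov = V_GS − V_th = 1.24 − 0.46 = 0.777 V.
Since V_DS = 3.04 V ≥ V_ov = 0.777 V, the device is in saturation.
I_D = ½ k_n V_ov² = 0.5 × 5.3 × 0.777² = 1.6 mA.

Saturation; I_D = 1.60 mA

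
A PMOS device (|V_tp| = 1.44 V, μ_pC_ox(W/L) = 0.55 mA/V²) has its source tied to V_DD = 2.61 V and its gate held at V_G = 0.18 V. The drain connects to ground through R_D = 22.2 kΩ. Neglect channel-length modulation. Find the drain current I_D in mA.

V_SG = V_DD − V_G = 2.61 − 0.18 = 2.43 V, so V_ov = 2.43 − 1.44 = 0.99 V.
Assume saturation: I_D = ½ k_p V_ov² = 0.5 × 0.55 × 0.99² = 0.27 mA, giving V_SD = V_DD − I_D R_D = 2.61 − 0.27 × 22.2 = -3.37 V.
But -3.37 V < V_ov = 0.99 V, so the device is actually in triode.
In triode I_D = k_p[V_ov V_SD − ½ V_SD²] and I_D = (V_DD − V_SD)/R_D. Equating: 6.11 V_SD² − 13.09 V_SD + 2.61 = 0, giving V_SD = 0.223 V (the root below V_ov).
I_D = (2.61 − 0.223) / 22.2 = 0.108 mA.

I_D = 0.108 mA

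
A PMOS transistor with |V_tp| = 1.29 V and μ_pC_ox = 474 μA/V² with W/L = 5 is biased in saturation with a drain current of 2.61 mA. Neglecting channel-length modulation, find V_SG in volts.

k_p = μ_pC_ox · (W/L) = 2.37 mA/V².
In saturation I_D = ½ k_p (V_SG − |V_tp|)², so V_SG − |V_tp| = √(2 I_D / k_p) = √(2 × 2.61 / 2.37) = 1.48 V.
V_SG = 1.29 + 1.48 = 2.77 V.

V_SG = 2.77 V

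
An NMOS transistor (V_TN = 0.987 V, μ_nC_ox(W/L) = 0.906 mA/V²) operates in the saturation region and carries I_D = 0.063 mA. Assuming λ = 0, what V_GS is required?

V_GS = 1.36 V

In saturation I_D = ½ k_n (V_GS − V_TN)², so V_GS − V_TN = √(2 I_D / k_n) = √(2 × 0.063 / 0.906) = 0.373 V.
V_GS = 0.987 + 0.373 = 1.36 V.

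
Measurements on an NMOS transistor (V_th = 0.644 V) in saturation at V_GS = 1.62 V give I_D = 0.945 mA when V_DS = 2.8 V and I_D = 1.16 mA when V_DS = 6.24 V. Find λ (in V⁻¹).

λ = 0.0812 V⁻¹

With V_GS fixed, I_D ∝ (1 + λ V_DS) in saturation, so I_D2/I_D1 = (1 + λ V_DS2)/(1 + λ V_DS1).
1.16/0.945 = 1.228 = (1 + 6.24 λ)/(1 + 2.8 λ).
Solving: λ (I_D1 V_DS2 − I_D2 V_DS1) = I_D2 − I_D1, so λ = (1.16 − 0.945) / (0.945 × 6.24 − 1.16 × 2.8) = 0.215 / 2.65 = 0.0812 V⁻¹.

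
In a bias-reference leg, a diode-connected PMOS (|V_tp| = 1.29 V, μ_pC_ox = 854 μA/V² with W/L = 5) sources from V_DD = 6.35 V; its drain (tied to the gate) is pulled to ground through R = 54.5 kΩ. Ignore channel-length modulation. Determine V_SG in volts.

With gate tied to drain, V_SG = V_SD ≥ V_SG − |V_tp|, so the device is in saturation.
k_p = μ_pC_ox · (W/L) = 4.27 mA/V².
KCL at the drain: ½ k_p (V_SG − |V_tp|)² = (V_DD − V_SG)/R.
Let x = V_SG − 1.29. Then 116 x² + x − 5.06 = 0, giving x = 0.204 V (positive root), so V_SG = 1.49 V.
I_D = (V_DD − V_SG)/R = (6.35 − 1.49) / 54.5 = 0.0891 mA.

V_SG = 1.49 V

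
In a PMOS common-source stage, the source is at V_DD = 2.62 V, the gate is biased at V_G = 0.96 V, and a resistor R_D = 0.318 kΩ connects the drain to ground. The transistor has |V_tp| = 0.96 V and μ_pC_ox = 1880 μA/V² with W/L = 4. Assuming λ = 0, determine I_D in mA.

I_D = 1.84 mA

V_SG = V_DD − V_G = 2.62 − 0.96 = 1.66 V, so V_ov = 1.66 − 0.96 = 0.7 V.
k_p = μ_pC_ox · (W/L) = 7.52 mA/V².
Assume saturation: I_D = ½ k_p V_ov² = 0.5 × 7.52 × 0.7² = 1.84 mA, giving V_SD = V_DD − I_D R_D = 2.62 − 1.84 × 0.318 = 2.03 V.
V_SD = 2.03 V ≥ V_ov = 0.7 V, confirming saturation.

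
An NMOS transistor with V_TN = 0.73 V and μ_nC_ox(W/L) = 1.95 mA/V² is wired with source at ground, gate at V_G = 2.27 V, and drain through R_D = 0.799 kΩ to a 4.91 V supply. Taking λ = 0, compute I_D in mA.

V_GS = V_G = 2.27 V, so V_ov = 2.27 − 0.73 = 1.54 V.
Assume saturation: I_D = ½ k_n V_ov² = 0.5 × 1.95 × 1.54² = 2.31 mA, giving V_DS = V_DD − I_D R_D = 4.91 − 2.31 × 0.799 = 3.06 V.
V_DS = 3.06 V ≥ V_ov = 1.54 V, confirming saturation.

I_D = 2.31 mA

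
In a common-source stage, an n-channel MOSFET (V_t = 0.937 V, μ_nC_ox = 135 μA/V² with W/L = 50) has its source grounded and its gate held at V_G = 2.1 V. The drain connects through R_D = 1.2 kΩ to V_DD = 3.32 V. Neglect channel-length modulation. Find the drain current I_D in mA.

V_GS = V_G = 2.1 V, so V_ov = 2.1 − 0.937 = 1.16 V.
k_n = μ_nC_ox · (W/L) = 6.75 mA/V².
Assume saturation: I_D = ½ k_n V_ov² = 0.5 × 6.75 × 1.16² = 4.56 mA, giving V_DS = V_DD − I_D R_D = 3.32 − 4.56 × 1.2 = -2.16 V.
But -2.16 V < V_ov = 1.16 V, so the device is actually in triode.
In triode I_D = k_n[V_ov V_DS − ½ V_DS²] and I_D = (V_DD − V_DS)/R_D. Equating: 4.05 V_DS² − 10.42 V_DS + 3.32 = 0, giving V_DS = 0.373 V (the root below V_ov).
I_D = (3.32 − 0.373) / 1.2 = 2.46 mA.

I_D = 2.46 mA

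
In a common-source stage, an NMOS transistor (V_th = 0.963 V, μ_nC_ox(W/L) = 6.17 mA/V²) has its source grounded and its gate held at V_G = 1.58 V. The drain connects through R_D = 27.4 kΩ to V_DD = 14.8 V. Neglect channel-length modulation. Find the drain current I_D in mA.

I_D = 0.534 mA

V_GS = V_G = 1.58 V, so V_ov = 1.58 − 0.963 = 0.617 V.
Assume saturation: I_D = ½ k_n V_ov² = 0.5 × 6.17 × 0.617² = 1.17 mA, giving V_DS = V_DD − I_D R_D = 14.8 − 1.17 × 27.4 = -17.4 V.
But -17.4 V < V_ov = 0.617 V, so the device is actually in triode.
In triode I_D = k_n[V_ov V_DS − ½ V_DS²] and I_D = (V_DD − V_DS)/R_D. Equating: 84.5 V_DS² − 105.3 V_DS + 14.8 = 0, giving V_DS = 0.161 V (the root below V_ov).
I_D = (14.8 − 0.161) / 27.4 = 0.534 mA.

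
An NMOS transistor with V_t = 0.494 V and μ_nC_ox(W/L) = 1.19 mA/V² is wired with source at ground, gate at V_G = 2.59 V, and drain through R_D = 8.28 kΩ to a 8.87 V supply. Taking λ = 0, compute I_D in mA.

V_GS = V_G = 2.59 V, so V_ov = 2.59 − 0.494 = 2.1 V.
Assume saturation: I_D = ½ k_n V_ov² = 0.5 × 1.19 × 2.1² = 2.61 mA, giving V_DS = V_DD − I_D R_D = 8.87 − 2.61 × 8.28 = -12.8 V.
But -12.8 V < V_ov = 2.1 V, so the device is actually in triode.
In triode I_D = k_n[V_ov V_DS − ½ V_DS²] and I_D = (V_DD − V_DS)/R_D. Equating: 4.93 V_DS² − 21.65 V_DS + 8.87 = 0, giving V_DS = 0.457 V (the root below V_ov).
I_D = (8.87 − 0.457) / 8.28 = 1.02 mA.

I_D = 1.02 mA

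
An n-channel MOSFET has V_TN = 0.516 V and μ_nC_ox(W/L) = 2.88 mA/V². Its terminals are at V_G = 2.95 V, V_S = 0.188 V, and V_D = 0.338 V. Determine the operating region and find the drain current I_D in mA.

V_GS = V_G − V_S = 2.95 − 0.188 = 2.76 V; V_DS = V_D − V_S = 0.338 − 0.188 = 0.15 V.
V_ov = V_GS − V_TN = 2.76 − 0.516 = 2.25 V.
Since V_DS = 0.15 V < V_ov = 2.25 V, the device is in the triode region.
I_D = k_n [V_ov · V_DS − ½ V_DS²] = 2.88 × [2.25 × 0.15 − 0.5 × 0.15²] = 0.938 mA.

Triode; I_D = 0.938 mA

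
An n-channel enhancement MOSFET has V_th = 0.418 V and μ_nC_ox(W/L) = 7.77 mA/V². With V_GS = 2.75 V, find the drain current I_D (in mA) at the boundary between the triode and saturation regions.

I_D = 21.1 mA

At the boundary V_DS = V_ov = V_GS − V_th = 2.75 − 0.418 = 2.33 V.
I_D = ½ k_n V_ov² = 0.5 × 7.77 × 2.33² = 21.1 mA.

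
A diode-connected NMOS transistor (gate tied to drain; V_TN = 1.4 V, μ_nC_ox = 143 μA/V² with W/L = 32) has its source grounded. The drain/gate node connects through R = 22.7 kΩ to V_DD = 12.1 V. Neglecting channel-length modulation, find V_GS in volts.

With gate tied to drain, V_GS = V_DS ≥ V_GS − V_TN, so the device is in saturation.
k_n = μ_nC_ox · (W/L) = 4.576 mA/V².
KCL at the drain: ½ k_n (V_GS − V_TN)² = (V_DD − V_GS)/R.
Let x = V_GS − 1.4. Then 51.9 x² + x − 10.7 = 0, giving x = 0.444 V (positive root), so V_GS = 1.84 V.
I_D = (V_DD − V_GS)/R = (12.1 − 1.84) / 22.7 = 0.452 mA.

V_GS = 1.84 V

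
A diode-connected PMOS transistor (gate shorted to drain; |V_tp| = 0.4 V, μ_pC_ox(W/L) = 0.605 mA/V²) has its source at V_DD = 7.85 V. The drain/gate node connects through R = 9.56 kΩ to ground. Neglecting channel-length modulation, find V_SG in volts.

V_SG = 1.84 V

With gate tied to drain, V_SG = V_SD ≥ V_SG − |V_tp|, so the device is in saturation.
KCL at the drain: ½ k_p (V_SG − |V_tp|)² = (V_DD − V_SG)/R.
Let x = V_SG − 0.4. Then 2.89 x² + x − 7.45 = 0, giving x = 1.44 V (positive root), so V_SG = 1.84 V.
I_D = (V_DD − V_SG)/R = (7.85 − 1.84) / 9.56 = 0.629 mA.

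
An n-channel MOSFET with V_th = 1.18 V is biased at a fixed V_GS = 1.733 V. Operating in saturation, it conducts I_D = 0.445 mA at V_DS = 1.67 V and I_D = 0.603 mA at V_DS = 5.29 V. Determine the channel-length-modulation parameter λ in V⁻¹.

λ = 0.117 V⁻¹

With V_GS fixed, I_D ∝ (1 + λ V_DS) in saturation, so I_D2/I_D1 = (1 + λ V_DS2)/(1 + λ V_DS1).
0.603/0.445 = 1.355 = (1 + 5.29 λ)/(1 + 1.67 λ).
Solving: λ (I_D1 V_DS2 − I_D2 V_DS1) = I_D2 − I_D1, so λ = (0.603 − 0.445) / (0.445 × 5.29 − 0.603 × 1.67) = 0.158 / 1.35 = 0.117 V⁻¹.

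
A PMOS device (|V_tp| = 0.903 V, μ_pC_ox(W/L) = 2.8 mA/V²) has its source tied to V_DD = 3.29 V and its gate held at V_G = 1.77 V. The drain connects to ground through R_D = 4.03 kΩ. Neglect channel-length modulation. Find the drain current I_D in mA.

I_D = 0.533 mA

V_SG = V_DD − V_G = 3.29 − 1.77 = 1.52 V, so V_ov = 1.52 − 0.903 = 0.617 V.
Assume saturation: I_D = ½ k_p V_ov² = 0.5 × 2.8 × 0.617² = 0.533 mA, giving V_SD = V_DD − I_D R_D = 3.29 − 0.533 × 4.03 = 1.14 V.
V_SD = 1.14 V ≥ V_ov = 0.617 V, confirming saturation.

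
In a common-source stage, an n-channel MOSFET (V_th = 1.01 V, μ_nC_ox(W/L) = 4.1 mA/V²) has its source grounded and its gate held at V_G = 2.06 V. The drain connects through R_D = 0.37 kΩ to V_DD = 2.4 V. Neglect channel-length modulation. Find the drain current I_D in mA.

I_D = 2.26 mA

V_GS = V_G = 2.06 V, so V_ov = 2.06 − 1.01 = 1.05 V.
Assume saturation: I_D = ½ k_n V_ov² = 0.5 × 4.1 × 1.05² = 2.26 mA, giving V_DS = V_DD − I_D R_D = 2.4 − 2.26 × 0.37 = 1.56 V.
V_DS = 1.56 V ≥ V_ov = 1.05 V, confirming saturation.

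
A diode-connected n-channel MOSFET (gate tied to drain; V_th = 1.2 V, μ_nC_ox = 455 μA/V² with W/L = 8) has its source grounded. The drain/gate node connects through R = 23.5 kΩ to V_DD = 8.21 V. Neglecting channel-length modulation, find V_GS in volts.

With gate tied to drain, V_GS = V_DS ≥ V_GS − V_th, so the device is in saturation.
k_n = μ_nC_ox · (W/L) = 3.64 mA/V².
KCL at the drain: ½ k_n (V_GS − V_th)² = (V_DD − V_GS)/R.
Let x = V_GS − 1.2. Then 42.8 x² + x − 7.01 = 0, giving x = 0.393 V (positive root), so V_GS = 1.59 V.
I_D = (V_DD − V_GS)/R = (8.21 − 1.59) / 23.5 = 0.282 mA.

V_GS = 1.59 V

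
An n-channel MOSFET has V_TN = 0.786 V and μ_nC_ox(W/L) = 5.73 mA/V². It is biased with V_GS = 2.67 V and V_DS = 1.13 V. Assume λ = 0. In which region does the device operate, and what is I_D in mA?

Triode; I_D = 8.54 mA

V_ov = V_GS − V_TN = 2.67 − 0.786 = 1.88 V.
Since V_DS = 1.13 V < V_ov = 1.88 V, the device is in the triode region.
I_D = k_n [V_ov · V_DS − ½ V_DS²] = 5.73 × [1.88 × 1.13 − 0.5 × 1.13²] = 8.54 mA.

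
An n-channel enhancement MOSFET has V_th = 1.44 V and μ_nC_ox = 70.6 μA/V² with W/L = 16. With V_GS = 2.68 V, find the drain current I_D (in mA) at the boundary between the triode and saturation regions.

At the boundary V_DS = V_ov = V_GS − V_th = 2.68 − 1.44 = 1.24 V.
k_n = μ_nC_ox · (W/L) = 1.13 mA/V².
I_D = ½ k_n V_ov² = 0.5 × 1.13 × 1.24² = 0.868 mA.

I_D = 0.868 mA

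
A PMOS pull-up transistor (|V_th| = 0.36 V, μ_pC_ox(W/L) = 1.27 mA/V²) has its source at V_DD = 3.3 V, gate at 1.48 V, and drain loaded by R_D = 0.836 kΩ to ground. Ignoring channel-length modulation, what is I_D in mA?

I_D = 1.35 mA

V_SG = V_DD − V_G = 3.3 − 1.48 = 1.82 V, so V_ov = 1.82 − 0.36 = 1.46 V.
Assume saturation: I_D = ½ k_p V_ov² = 0.5 × 1.27 × 1.46² = 1.35 mA, giving V_SD = V_DD − I_D R_D = 3.3 − 1.35 × 0.836 = 2.17 V.
V_SD = 2.17 V ≥ V_ov = 1.46 V, confirming saturation.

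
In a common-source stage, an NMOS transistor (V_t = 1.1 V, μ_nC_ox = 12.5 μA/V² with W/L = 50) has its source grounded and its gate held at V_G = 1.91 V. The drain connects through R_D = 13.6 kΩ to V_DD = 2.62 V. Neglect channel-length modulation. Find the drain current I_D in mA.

V_GS = V_G = 1.91 V, so V_ov = 1.91 − 1.1 = 0.81 V.
k_n = μ_nC_ox · (W/L) = 0.625 mA/V².
Assume saturation: I_D = ½ k_n V_ov² = 0.5 × 0.625 × 0.81² = 0.205 mA, giving V_DS = V_DD − I_D R_D = 2.62 − 0.205 × 13.6 = -0.168 V.
But -0.168 V < V_ov = 0.81 V, so the device is actually in triode.
In triode I_D = k_n[V_ov V_DS − ½ V_DS²] and I_D = (V_DD − V_DS)/R_D. Equating: 4.25 V_DS² − 7.885 V_DS + 2.62 = 0, giving V_DS = 0.434 V (the root below V_ov).
I_D = (2.62 − 0.434) / 13.6 = 0.161 mA.

I_D = 0.161 mA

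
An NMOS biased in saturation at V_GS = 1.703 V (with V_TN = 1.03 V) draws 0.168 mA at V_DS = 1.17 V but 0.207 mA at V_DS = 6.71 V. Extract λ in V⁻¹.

λ = 0.0441 V⁻¹

With V_GS fixed, I_D ∝ (1 + λ V_DS) in saturation, so I_D2/I_D1 = (1 + λ V_DS2)/(1 + λ V_DS1).
0.207/0.168 = 1.232 = (1 + 6.71 λ)/(1 + 1.17 λ).
Solving: λ (I_D1 V_DS2 − I_D2 V_DS1) = I_D2 − I_D1, so λ = (0.207 − 0.168) / (0.168 × 6.71 − 0.207 × 1.17) = 0.039 / 0.885 = 0.0441 V⁻¹.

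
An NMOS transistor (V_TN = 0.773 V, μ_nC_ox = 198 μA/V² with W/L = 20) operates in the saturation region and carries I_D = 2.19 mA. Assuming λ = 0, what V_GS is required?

k_n = μ_nC_ox · (W/L) = 3.96 mA/V².
In saturation I_D = ½ k_n (V_GS − V_TN)², so V_GS − V_TN = √(2 I_D / k_n) = √(2 × 2.19 / 3.96) = 1.05 V.
V_GS = 0.773 + 1.05 = 1.82 V.

V_GS = 1.82 V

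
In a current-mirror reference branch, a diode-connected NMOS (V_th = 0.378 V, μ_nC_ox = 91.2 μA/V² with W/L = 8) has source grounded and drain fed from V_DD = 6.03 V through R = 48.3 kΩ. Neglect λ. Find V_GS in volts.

V_GS = 0.917 V

With gate tied to drain, V_GS = V_DS ≥ V_GS − V_th, so the device is in saturation.
k_n = μ_nC_ox · (W/L) = 0.7296 mA/V².
KCL at the drain: ½ k_n (V_GS − V_th)² = (V_DD − V_GS)/R.
Let x = V_GS − 0.378. Then 17.6 x² + x − 5.652 = 0, giving x = 0.539 V (positive root), so V_GS = 0.917 V.
I_D = (V_DD − V_GS)/R = (6.03 − 0.917) / 48.3 = 0.106 mA.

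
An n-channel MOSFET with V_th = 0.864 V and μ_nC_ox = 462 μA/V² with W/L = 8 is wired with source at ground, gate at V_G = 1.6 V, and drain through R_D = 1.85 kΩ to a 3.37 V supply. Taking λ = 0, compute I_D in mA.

V_GS = V_G = 1.6 V, so V_ov = 1.6 − 0.864 = 0.736 V.
k_n = μ_nC_ox · (W/L) = 3.696 mA/V².
Assume saturation: I_D = ½ k_n V_ov² = 0.5 × 3.696 × 0.736² = 1 mA, giving V_DS = V_DD − I_D R_D = 3.37 − 1 × 1.85 = 1.52 V.
V_DS = 1.52 V ≥ V_ov = 0.736 V, confirming saturation.

I_D = 1.00 mA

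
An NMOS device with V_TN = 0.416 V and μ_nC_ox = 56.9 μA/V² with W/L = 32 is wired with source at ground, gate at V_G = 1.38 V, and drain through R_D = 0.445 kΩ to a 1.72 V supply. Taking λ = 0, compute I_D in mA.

V_GS = V_G = 1.38 V, so V_ov = 1.38 − 0.416 = 0.964 V.
k_n = μ_nC_ox · (W/L) = 1.821 mA/V².
Assume saturation: I_D = ½ k_n V_ov² = 0.5 × 1.821 × 0.964² = 0.846 mA, giving V_DS = V_DD − I_D R_D = 1.72 − 0.846 × 0.445 = 1.34 V.
V_DS = 1.34 V ≥ V_ov = 0.964 V, confirming saturation.

I_D = 0.846 mA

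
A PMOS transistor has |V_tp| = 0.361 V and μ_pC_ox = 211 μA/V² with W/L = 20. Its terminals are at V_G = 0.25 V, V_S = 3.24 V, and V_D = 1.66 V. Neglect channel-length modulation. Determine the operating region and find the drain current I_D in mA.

Triode; I_D = 12.3 mA

V_SG = V_S − V_G = 3.24 − 0.25 = 2.99 V; V_SD = V_S − V_D = 3.24 − 1.66 = 1.58 V.
k_p = μ_pC_ox · (W/L) = 4.22 mA/V².
V_ov = V_SG − |V_tp| = 2.99 − 0.361 = 2.63 V.
Since V_SD = 1.58 V < V_ov = 2.63 V, the device is in the triode region.
I_D = k_p [V_ov · V_SD − ½ V_SD²] = 4.22 × [2.63 × 1.58 − 0.5 × 1.58²] = 12.3 mA.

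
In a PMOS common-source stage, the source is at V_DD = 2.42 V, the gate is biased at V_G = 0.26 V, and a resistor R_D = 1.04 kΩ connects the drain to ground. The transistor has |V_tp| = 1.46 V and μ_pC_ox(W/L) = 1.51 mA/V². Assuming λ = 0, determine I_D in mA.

V_SG = V_DD − V_G = 2.42 − 0.26 = 2.16 V, so V_ov = 2.16 − 1.46 = 0.7 V.
Assume saturation: I_D = ½ k_p V_ov² = 0.5 × 1.51 × 0.7² = 0.37 mA, giving V_SD = V_DD − I_D R_D = 2.42 − 0.37 × 1.04 = 2.04 V.
V_SD = 2.04 V ≥ V_ov = 0.7 V, confirming saturation.

I_D = 0.370 mA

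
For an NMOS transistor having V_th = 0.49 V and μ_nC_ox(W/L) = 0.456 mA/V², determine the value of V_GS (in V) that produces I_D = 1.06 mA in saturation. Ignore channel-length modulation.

V_GS = 2.65 V

In saturation I_D = ½ k_n (V_GS − V_th)², so V_GS − V_th = √(2 I_D / k_n) = √(2 × 1.06 / 0.456) = 2.16 V.
V_GS = 0.49 + 2.16 = 2.65 V.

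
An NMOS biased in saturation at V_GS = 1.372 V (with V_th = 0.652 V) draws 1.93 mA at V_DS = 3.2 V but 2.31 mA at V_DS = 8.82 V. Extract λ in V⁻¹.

λ = 0.0395 V⁻¹

With V_GS fixed, I_D ∝ (1 + λ V_DS) in saturation, so I_D2/I_D1 = (1 + λ V_DS2)/(1 + λ V_DS1).
2.31/1.93 = 1.197 = (1 + 8.82 λ)/(1 + 3.2 λ).
Solving: λ (I_D1 V_DS2 − I_D2 V_DS1) = I_D2 − I_D1, so λ = (2.31 − 1.93) / (1.93 × 8.82 − 2.31 × 3.2) = 0.38 / 9.63 = 0.0395 V⁻¹.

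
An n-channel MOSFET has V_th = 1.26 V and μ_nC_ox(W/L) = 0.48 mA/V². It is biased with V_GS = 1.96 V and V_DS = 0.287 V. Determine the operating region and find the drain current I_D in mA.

Triode; I_D = 0.0767 mA

V_ov = V_GS − V_th = 1.96 − 1.26 = 0.7 V.
Since V_DS = 0.287 V < V_ov = 0.7 V, the device is in the triode region.
I_D = k_n [V_ov · V_DS − ½ V_DS²] = 0.48 × [0.7 × 0.287 − 0.5 × 0.287²] = 0.0767 mA.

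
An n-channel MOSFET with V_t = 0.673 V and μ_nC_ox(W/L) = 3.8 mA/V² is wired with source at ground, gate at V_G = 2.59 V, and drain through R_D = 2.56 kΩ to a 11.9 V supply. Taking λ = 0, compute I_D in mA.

V_GS = V_G = 2.59 V, so V_ov = 2.59 − 0.673 = 1.92 V.
Assume saturation: I_D = ½ k_n V_ov² = 0.5 × 3.8 × 1.92² = 6.98 mA, giving V_DS = V_DD − I_D R_D = 11.9 − 6.98 × 2.56 = -5.97 V.
But -5.97 V < V_ov = 1.92 V, so the device is actually in triode.
In triode I_D = k_n[V_ov V_DS − ½ V_DS²] and I_D = (V_DD − V_DS)/R_D. Equating: 4.86 V_DS² − 19.65 V_DS + 11.9 = 0, giving V_DS = 0.742 V (the root below V_ov).
I_D = (11.9 − 0.742) / 2.56 = 4.36 mA.

I_D = 4.36 mA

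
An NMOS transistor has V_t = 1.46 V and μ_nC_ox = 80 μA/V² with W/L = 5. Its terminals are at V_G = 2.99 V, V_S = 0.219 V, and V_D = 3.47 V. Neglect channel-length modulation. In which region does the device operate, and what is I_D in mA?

V_GS = V_G − V_S = 2.99 − 0.219 = 2.77 V; V_DS = V_D − V_S = 3.47 − 0.219 = 3.25 V.
k_n = μ_nC_ox · (W/L) = 0.4 mA/V².
V_ov = V_GS − V_t = 2.77 − 1.46 = 1.31 V.
Since V_DS = 3.25 V ≥ V_ov = 1.31 V, the device is in saturation.
I_D = ½ k_n V_ov² = 0.5 × 0.4 × 1.31² = 0.344 mA.

Saturation; I_D = 0.344 mA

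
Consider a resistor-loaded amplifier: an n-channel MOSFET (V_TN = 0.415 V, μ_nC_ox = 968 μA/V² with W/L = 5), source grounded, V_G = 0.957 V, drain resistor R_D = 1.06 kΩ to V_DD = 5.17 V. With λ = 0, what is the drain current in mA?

I_D = 0.711 mA

V_GS = V_G = 0.957 V, so V_ov = 0.957 − 0.415 = 0.542 V.
k_n = μ_nC_ox · (W/L) = 4.84 mA/V².
Assume saturation: I_D = ½ k_n V_ov² = 0.5 × 4.84 × 0.542² = 0.711 mA, giving V_DS = V_DD − I_D R_D = 5.17 − 0.711 × 1.06 = 4.42 V.
V_DS = 4.42 V ≥ V_ov = 0.542 V, confirming saturation.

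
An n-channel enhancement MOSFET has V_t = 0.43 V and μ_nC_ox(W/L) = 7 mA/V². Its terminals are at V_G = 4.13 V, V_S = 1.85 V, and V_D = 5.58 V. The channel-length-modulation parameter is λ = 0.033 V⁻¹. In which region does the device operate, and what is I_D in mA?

Saturation; I_D = 13.5 mA

V_GS = V_G − V_S = 4.13 − 1.85 = 2.28 V; V_DS = V_D − V_S = 5.58 − 1.85 = 3.73 V.
V_ov = V_GS − V_t = 2.28 − 0.43 = 1.85 V.
Since V_DS = 3.73 V ≥ V_ov = 1.85 V, the device is in saturation.
I_D = ½ k_n V_ov² (1 + λ V_DS) = 0.5 × 7 × 1.85² × (1 + 0.033 × 3.73) = 13.5 mA.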